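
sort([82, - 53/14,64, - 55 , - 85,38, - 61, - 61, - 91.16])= [ - 91.16, - 85, - 61, - 61, - 55 ,- 53/14, 38,64, 82]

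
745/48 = 745/48 = 15.52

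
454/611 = 454/611 = 0.74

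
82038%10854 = 6060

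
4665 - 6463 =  - 1798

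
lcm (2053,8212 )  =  8212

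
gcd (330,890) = 10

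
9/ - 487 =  - 9/487  =  -0.02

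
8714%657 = 173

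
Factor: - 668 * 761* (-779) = 396003092 = 2^2*19^1*41^1*167^1 * 761^1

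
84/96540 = 7/8045 = 0.00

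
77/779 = 77/779 = 0.10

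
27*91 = 2457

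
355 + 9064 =9419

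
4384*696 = 3051264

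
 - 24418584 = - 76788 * 318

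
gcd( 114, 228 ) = 114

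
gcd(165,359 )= 1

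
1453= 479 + 974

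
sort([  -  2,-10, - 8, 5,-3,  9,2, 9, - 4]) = [ - 10, - 8, - 4, -3, - 2, 2, 5, 9, 9] 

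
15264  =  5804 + 9460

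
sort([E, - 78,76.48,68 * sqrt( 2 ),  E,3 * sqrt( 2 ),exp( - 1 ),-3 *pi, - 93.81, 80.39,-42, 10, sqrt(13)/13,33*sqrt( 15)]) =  [-93.81,-78, - 42, - 3 * pi, sqrt( 13) /13 , exp(  -  1),E , E,3*sqrt( 2 ),10,  76.48, 80.39  ,  68*sqrt( 2 ), 33*sqrt ( 15)]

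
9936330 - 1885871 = 8050459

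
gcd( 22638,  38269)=539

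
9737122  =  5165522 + 4571600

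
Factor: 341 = 11^1*31^1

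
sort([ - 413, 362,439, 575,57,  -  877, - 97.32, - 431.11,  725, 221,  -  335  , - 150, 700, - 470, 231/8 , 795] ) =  [ - 877, - 470, - 431.11, - 413, - 335, - 150,-97.32 , 231/8, 57, 221, 362 , 439, 575, 700, 725, 795]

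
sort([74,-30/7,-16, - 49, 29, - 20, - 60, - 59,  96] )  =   [ - 60, - 59 , - 49,-20,  -  16, - 30/7 , 29, 74 , 96 ]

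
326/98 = 3 + 16/49 = 3.33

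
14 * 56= 784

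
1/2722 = 1/2722 =0.00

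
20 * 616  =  12320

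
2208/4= 552 = 552.00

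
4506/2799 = 1+569/933 = 1.61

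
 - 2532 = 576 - 3108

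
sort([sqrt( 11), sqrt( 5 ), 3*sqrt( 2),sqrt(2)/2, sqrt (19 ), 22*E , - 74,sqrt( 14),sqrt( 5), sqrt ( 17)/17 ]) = [ - 74, sqrt( 17 ) /17, sqrt( 2)/2, sqrt( 5), sqrt(5 ), sqrt( 11 ), sqrt( 14), 3*sqrt(2),sqrt ( 19), 22 * E ] 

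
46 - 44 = 2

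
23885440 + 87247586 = 111133026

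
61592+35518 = 97110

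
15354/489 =5118/163 = 31.40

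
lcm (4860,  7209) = 432540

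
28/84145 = 28/84145=0.00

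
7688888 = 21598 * 356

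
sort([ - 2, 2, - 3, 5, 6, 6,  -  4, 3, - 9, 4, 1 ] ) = [ - 9, - 4, - 3, - 2, 1 , 2, 3,4, 5  ,  6,6]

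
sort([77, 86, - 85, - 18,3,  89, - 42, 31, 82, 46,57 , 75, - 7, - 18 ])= [ -85,-42,  -  18, - 18, - 7, 3, 31,46, 57, 75, 77  ,  82,86,89]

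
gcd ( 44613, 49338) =9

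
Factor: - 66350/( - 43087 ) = 2^1*5^2*11^ ( - 1) * 1327^1*3917^ ( - 1) 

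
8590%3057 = 2476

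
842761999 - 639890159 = 202871840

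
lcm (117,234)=234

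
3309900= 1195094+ 2114806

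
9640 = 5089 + 4551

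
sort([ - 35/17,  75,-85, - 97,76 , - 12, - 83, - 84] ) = [ - 97,-85, - 84, - 83, - 12, - 35/17, 75, 76]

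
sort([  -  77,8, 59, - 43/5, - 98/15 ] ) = [-77, - 43/5,-98/15,8, 59] 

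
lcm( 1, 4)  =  4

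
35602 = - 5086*( - 7)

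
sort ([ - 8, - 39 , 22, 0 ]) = [ - 39, - 8,0,22] 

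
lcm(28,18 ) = 252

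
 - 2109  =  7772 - 9881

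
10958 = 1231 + 9727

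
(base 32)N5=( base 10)741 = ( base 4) 23211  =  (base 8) 1345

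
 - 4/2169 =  - 1 + 2165/2169 = - 0.00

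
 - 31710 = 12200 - 43910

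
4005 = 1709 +2296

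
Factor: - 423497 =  - 423497^1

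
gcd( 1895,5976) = 1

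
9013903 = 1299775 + 7714128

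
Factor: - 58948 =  - 2^2*14737^1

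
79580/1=79580 = 79580.00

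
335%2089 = 335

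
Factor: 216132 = 2^2*3^1*7^1*31^1*83^1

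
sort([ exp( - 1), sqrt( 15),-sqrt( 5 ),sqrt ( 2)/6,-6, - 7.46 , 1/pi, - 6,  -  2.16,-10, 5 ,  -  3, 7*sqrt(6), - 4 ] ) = [-10,-7.46,  -  6,  -  6,-4,- 3, - sqrt( 5),  -  2.16, sqrt( 2)/6,1/pi,exp(-1),sqrt(15), 5,7*sqrt (6 ) ] 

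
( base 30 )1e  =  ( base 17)2a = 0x2c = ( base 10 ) 44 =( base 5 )134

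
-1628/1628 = - 1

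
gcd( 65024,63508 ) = 4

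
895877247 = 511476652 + 384400595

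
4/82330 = 2/41165 = 0.00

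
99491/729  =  99491/729 = 136.48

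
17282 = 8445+8837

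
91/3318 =13/474 = 0.03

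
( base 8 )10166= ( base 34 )3LW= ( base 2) 1000001110110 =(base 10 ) 4214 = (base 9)5702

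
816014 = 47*17362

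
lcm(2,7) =14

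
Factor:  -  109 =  - 109^1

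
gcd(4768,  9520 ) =16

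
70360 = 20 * 3518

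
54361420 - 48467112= 5894308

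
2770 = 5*554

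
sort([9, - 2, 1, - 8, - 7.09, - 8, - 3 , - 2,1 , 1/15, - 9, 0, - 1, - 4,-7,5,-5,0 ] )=[  -  9, - 8,- 8, - 7.09,-7, - 5, - 4, - 3, - 2,- 2, - 1,0,0, 1/15,1,1,5,9] 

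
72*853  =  61416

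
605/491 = 1+ 114/491 =1.23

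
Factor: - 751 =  - 751^1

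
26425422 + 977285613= 1003711035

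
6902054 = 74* 93271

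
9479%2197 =691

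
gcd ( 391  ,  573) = 1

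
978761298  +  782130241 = 1760891539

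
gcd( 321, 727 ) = 1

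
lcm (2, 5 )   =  10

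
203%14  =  7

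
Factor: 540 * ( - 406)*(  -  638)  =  2^4*3^3 *5^1*7^1*11^1 * 29^2 = 139875120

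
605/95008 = 605/95008 = 0.01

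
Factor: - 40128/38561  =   - 2^6*3^1*11^1 * 19^1*38561^( - 1) 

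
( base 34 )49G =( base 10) 4946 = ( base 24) 8E2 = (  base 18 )f4e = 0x1352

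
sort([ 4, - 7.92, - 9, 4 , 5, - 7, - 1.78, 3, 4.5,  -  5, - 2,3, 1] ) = [ - 9, - 7.92,-7, - 5, - 2, - 1.78, 1, 3,3,4, 4,4.5,5]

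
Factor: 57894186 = 2^1*3^1 * 7^2*196919^1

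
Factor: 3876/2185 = 204/115 = 2^2 * 3^1* 5^( - 1) * 17^1*23^ ( - 1 ) 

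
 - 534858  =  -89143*6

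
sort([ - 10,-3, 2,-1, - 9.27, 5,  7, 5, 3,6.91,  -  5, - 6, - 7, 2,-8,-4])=[ - 10  ,-9.27, - 8, - 7, - 6, - 5 ,-4, - 3, - 1, 2,2, 3, 5,  5, 6.91, 7]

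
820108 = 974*842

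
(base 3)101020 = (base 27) A6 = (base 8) 424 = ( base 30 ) 96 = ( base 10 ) 276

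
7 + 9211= 9218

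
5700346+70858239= 76558585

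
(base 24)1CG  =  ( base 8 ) 1560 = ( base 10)880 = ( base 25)1a5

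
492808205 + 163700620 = 656508825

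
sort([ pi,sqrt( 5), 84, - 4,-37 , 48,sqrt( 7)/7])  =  [ - 37,-4,sqrt( 7 ) /7, sqrt( 5),pi,48,84 ] 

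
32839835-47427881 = - 14588046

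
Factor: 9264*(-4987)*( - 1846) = 2^5*3^1*13^1*71^1*193^1*4987^1 = 85284402528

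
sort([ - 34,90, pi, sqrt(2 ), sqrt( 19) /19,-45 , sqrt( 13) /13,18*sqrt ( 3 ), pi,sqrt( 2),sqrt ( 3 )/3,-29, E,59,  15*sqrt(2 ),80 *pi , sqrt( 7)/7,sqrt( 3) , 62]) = [ - 45, - 34 , - 29, sqrt( 19 ) /19, sqrt(13)/13,sqrt( 7)/7,sqrt( 3 ) /3, sqrt( 2), sqrt( 2 ), sqrt( 3 ), E, pi, pi, 15*sqrt( 2 ),18*sqrt( 3), 59,  62,90,80*pi ] 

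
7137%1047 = 855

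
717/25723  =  717/25723 = 0.03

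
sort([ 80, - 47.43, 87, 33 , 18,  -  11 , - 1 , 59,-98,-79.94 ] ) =[ - 98, -79.94 ,-47.43 , - 11,-1,18, 33, 59, 80, 87]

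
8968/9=996 + 4/9 = 996.44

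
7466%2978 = 1510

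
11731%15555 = 11731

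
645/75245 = 129/15049 = 0.01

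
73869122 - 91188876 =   -  17319754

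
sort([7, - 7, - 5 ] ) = [  -  7, - 5,  7 ]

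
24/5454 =4/909  =  0.00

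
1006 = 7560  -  6554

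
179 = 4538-4359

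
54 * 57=3078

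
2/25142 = 1/12571  =  0.00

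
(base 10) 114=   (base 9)136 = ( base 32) 3i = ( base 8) 162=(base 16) 72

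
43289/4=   43289/4 =10822.25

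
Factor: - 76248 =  - 2^3*3^3*353^1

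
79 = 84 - 5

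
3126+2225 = 5351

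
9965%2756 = 1697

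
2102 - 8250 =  - 6148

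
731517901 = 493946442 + 237571459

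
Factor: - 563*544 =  - 306272 = -  2^5 * 17^1 *563^1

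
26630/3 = 26630/3  =  8876.67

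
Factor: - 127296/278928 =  - 68/149  =  - 2^2*17^1*149^ ( - 1)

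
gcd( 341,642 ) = 1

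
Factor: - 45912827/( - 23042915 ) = 5^( - 1) * 7^( - 1) * 19^(-1) * 34651^( - 1)*45912827^1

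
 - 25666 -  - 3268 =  - 22398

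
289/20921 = 289/20921 = 0.01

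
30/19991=30/19991=0.00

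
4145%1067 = 944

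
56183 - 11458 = 44725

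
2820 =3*940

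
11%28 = 11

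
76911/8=76911/8 = 9613.88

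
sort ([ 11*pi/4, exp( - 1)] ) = [exp(  -  1), 11*pi/4]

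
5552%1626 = 674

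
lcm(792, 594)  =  2376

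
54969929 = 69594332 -14624403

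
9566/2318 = 4783/1159 = 4.13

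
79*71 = 5609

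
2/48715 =2/48715 = 0.00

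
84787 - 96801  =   - 12014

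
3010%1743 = 1267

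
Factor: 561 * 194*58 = 6312372 = 2^2*3^1*11^1 * 17^1* 29^1*97^1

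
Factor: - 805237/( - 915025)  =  5^ ( - 2 ) * 17^( - 1) * 359^1 * 2153^( - 1)*2243^1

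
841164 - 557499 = 283665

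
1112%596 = 516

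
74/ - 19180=-37/9590= - 0.00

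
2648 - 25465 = -22817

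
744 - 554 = 190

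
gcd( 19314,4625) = 37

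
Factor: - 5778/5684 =-2^(  -  1)*3^3*7^(-2)*29^( - 1)*107^1 = - 2889/2842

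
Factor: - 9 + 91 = 2^1*41^1 =82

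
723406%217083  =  72157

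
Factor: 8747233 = 11^1 * 795203^1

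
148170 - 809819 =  - 661649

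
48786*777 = 37906722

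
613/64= 9 + 37/64 =9.58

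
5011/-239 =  - 21 + 8/239=- 20.97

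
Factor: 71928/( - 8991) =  - 8 = - 2^3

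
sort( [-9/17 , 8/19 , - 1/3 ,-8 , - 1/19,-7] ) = [ - 8,-7, - 9/17,-1/3,  -  1/19, 8/19]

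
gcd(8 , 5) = 1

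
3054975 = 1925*1587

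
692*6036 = 4176912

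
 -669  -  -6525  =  5856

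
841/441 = 841/441=1.91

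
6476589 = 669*9681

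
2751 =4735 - 1984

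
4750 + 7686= 12436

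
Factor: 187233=3^1*139^1*449^1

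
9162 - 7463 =1699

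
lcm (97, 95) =9215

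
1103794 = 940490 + 163304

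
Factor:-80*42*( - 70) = 235200  =  2^6 * 3^1*5^2* 7^2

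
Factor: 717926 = 2^1*11^1*32633^1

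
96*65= 6240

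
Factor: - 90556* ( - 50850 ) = 4604772600 = 2^3*3^2*5^2*113^1*22639^1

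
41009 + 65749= 106758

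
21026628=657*32004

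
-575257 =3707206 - 4282463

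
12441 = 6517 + 5924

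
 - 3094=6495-9589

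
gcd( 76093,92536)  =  1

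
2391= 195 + 2196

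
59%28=3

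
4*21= 84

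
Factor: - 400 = - 2^4 * 5^2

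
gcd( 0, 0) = 0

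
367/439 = 367/439 = 0.84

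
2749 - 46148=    - 43399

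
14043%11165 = 2878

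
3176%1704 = 1472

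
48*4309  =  206832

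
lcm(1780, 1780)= 1780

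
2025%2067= 2025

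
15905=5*3181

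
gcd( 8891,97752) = 1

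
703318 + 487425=1190743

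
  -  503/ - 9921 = 503/9921 = 0.05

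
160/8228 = 40/2057 = 0.02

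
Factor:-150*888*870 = -115884000 = - 2^5*3^3*5^3*29^1 * 37^1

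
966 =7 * 138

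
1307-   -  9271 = 10578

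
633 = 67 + 566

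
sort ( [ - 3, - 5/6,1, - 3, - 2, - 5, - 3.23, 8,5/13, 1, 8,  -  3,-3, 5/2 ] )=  [-5, - 3.23,  -  3 , - 3, - 3,-3, - 2, - 5/6, 5/13, 1, 1, 5/2, 8,  8 ] 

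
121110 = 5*24222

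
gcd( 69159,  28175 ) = 1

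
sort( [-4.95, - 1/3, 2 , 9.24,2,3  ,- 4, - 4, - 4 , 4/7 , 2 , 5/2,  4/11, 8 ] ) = [-4.95, -4,-4, - 4,-1/3,4/11, 4/7, 2,2, 2,5/2, 3, 8,9.24]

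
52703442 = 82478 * 639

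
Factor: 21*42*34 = 29988=   2^2*3^2 * 7^2 * 17^1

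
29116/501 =29116/501 = 58.12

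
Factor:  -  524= - 2^2*131^1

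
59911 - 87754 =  - 27843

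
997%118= 53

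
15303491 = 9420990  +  5882501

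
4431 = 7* 633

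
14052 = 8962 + 5090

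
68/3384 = 17/846 = 0.02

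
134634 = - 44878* ( - 3)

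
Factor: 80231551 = 17^1 * 241^1*19583^1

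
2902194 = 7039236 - 4137042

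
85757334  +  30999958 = 116757292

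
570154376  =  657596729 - 87442353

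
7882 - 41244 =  - 33362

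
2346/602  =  1173/301 = 3.90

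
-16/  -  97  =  16/97 = 0.16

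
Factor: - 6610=-2^1*5^1 * 661^1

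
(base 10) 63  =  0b111111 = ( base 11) 58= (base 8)77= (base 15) 43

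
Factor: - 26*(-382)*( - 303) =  - 2^2*3^1 * 13^1 * 101^1*191^1 = - 3009396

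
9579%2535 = 1974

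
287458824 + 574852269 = 862311093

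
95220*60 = 5713200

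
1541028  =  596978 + 944050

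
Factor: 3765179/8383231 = 11^1*101^1 * 821^( - 1)*3389^1* 10211^( -1 )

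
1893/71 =1893/71 = 26.66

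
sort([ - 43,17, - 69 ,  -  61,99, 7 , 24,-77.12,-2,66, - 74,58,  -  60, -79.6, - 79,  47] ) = [ - 79.6, - 79,-77.12,  -  74,  -  69, - 61, - 60,  -  43,-2, 7,17, 24, 47, 58,  66,99]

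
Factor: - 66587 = -66587^1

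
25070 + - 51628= -26558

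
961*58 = 55738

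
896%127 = 7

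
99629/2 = 99629/2= 49814.50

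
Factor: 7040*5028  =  35397120 = 2^9 * 3^1*5^1*11^1*419^1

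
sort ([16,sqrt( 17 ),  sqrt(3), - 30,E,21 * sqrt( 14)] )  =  [ - 30,sqrt(3), E,sqrt(17),16,  21*sqrt (14) ]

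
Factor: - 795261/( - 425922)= 2^( - 1 )*7^( - 1 )*59^1*4493^1*10141^(- 1 ) = 265087/141974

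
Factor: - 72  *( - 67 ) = 4824 = 2^3*3^2*67^1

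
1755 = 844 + 911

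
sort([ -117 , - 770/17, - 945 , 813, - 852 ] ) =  [ - 945, - 852, - 117, - 770/17,813]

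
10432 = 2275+8157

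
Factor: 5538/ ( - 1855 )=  -2^1*3^1*5^( - 1)*7^(-1)*13^1*53^(  -  1)*71^1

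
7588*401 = 3042788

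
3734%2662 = 1072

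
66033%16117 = 1565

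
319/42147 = 319/42147 = 0.01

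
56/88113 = 56/88113 = 0.00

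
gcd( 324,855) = 9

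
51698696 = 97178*532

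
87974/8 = 10996+3/4 = 10996.75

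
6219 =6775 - 556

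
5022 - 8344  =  -3322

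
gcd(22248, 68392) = 824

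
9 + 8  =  17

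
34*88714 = 3016276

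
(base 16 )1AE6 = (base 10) 6886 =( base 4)1223212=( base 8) 15346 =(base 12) 3B9A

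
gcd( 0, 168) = 168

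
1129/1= 1129=1129.00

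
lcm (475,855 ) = 4275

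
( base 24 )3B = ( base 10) 83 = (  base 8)123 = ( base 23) 3e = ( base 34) 2F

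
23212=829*28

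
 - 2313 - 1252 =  - 3565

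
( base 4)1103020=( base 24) 95G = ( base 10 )5320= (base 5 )132240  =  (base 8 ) 12310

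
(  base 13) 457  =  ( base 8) 1354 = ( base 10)748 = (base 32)NC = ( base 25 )14n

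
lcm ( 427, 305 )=2135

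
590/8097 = 590/8097 = 0.07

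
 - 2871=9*( - 319 )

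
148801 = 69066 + 79735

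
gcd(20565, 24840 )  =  45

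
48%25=23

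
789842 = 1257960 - 468118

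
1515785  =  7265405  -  5749620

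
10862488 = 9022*1204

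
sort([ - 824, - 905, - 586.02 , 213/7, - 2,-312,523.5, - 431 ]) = [ - 905, - 824, - 586.02, - 431, - 312,- 2,213/7, 523.5] 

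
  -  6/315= -2/105 = -  0.02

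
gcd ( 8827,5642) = 91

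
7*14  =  98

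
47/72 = 47/72 = 0.65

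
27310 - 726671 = -699361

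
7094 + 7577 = 14671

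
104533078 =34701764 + 69831314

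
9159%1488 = 231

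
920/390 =92/39 = 2.36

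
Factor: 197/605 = 5^( - 1 )*11^(-2 )*197^1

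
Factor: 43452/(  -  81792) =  - 17/32 = - 2^(-5 ) * 17^1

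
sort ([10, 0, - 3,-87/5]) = [-87/5,-3,0, 10 ] 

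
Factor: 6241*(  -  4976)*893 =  - 2^4*19^1*47^1*79^2*311^1= -27732307888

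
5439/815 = 5439/815 = 6.67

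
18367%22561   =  18367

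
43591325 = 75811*575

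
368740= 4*92185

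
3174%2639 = 535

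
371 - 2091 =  - 1720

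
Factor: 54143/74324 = 2^(-2)*17^(-1)*29^1*1093^ ( - 1)*1867^1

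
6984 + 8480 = 15464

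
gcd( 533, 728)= 13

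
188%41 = 24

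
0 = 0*7592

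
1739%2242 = 1739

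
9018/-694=-4509/347= - 12.99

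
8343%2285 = 1488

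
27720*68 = 1884960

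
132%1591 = 132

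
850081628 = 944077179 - 93995551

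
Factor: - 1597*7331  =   - 11707607= - 1597^1*7331^1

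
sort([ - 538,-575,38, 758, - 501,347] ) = [-575,-538, - 501 , 38, 347, 758]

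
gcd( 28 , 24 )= 4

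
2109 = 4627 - 2518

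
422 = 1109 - 687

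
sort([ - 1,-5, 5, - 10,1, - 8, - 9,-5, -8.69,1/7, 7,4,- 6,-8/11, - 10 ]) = [ - 10, - 10,-9, - 8.69,-8, - 6,-5,-5,-1,-8/11,1/7,1, 4, 5,7]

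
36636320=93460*392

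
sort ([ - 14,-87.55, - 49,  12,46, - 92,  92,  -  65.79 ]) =[ - 92 ,-87.55 , - 65.79, - 49, -14 , 12, 46, 92]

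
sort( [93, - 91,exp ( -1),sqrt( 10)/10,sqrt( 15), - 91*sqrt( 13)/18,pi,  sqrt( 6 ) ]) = [ - 91, -91*sqrt ( 13 ) /18 , sqrt( 10)/10,exp( - 1 ),  sqrt( 6),  pi,  sqrt(15),  93]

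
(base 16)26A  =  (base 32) ja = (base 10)618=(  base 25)OI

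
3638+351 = 3989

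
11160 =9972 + 1188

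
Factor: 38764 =2^2*11^1*881^1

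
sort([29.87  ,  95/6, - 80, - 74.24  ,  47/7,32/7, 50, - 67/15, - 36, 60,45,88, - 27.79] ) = [ - 80, - 74.24,-36, - 27.79, - 67/15, 32/7,47/7,95/6, 29.87,45,50, 60 , 88]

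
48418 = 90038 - 41620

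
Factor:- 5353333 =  - 97^1*229^1*241^1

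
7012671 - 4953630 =2059041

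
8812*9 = 79308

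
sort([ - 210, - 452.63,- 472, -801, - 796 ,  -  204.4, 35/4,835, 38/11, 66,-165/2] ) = [ - 801, - 796,-472,-452.63,-210,- 204.4, -165/2,38/11,35/4,66,  835]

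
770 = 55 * 14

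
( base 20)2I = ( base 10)58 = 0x3a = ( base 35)1n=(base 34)1o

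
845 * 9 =7605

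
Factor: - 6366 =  - 2^1*3^1*1061^1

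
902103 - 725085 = 177018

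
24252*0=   0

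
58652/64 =14663/16 = 916.44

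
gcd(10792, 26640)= 8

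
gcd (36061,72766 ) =1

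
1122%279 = 6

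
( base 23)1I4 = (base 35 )r2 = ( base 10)947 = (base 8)1663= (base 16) 3b3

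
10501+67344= 77845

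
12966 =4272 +8694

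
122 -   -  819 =941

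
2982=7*426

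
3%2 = 1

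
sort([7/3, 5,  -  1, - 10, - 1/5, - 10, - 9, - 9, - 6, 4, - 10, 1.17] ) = [ - 10, - 10, - 10, - 9, - 9, - 6, - 1, - 1/5,1.17,7/3, 4, 5]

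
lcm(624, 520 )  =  3120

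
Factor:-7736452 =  - 2^2 * 1934113^1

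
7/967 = 7/967  =  0.01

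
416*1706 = 709696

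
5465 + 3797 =9262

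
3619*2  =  7238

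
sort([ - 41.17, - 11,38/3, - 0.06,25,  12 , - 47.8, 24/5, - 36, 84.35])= [  -  47.8, - 41.17, - 36,-11, - 0.06,24/5, 12,  38/3,25,  84.35 ]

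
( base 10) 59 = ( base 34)1p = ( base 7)113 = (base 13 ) 47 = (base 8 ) 73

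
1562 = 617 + 945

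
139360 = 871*160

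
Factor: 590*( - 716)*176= - 2^7*5^1*11^1*59^1*179^1  =  -74349440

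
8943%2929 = 156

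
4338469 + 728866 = 5067335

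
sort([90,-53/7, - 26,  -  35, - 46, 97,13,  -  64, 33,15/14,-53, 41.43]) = [ - 64, - 53,-46,-35, - 26,-53/7,  15/14, 13, 33,41.43, 90 , 97 ]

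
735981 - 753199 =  - 17218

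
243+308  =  551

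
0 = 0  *4884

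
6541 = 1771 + 4770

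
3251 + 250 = 3501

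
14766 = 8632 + 6134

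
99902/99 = 1009 + 1/9 = 1009.11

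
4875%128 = 11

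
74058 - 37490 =36568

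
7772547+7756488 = 15529035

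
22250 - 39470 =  - 17220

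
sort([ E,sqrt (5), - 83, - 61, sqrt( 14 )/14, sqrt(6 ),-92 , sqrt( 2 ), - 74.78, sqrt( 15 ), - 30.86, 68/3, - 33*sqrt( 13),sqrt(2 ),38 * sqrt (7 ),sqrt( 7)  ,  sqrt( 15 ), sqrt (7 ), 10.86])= [ - 33*sqrt( 13 ), - 92, - 83,-74.78, - 61,  -  30.86,sqrt(14)/14, sqrt( 2 ), sqrt( 2 ), sqrt( 5),sqrt(6),sqrt( 7 ),sqrt( 7), E,sqrt( 15),sqrt( 15), 10.86,  68/3, 38*sqrt( 7) ]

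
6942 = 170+6772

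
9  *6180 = 55620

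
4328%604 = 100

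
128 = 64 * 2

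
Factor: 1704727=1704727^1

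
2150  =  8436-6286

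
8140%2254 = 1378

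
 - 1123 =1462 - 2585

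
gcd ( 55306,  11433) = 1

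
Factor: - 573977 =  - 573977^1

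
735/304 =735/304 = 2.42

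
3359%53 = 20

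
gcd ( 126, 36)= 18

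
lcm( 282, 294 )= 13818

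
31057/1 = 31057 = 31057.00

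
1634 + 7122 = 8756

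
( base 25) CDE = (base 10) 7839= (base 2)1111010011111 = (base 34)6QJ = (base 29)999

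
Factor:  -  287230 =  - 2^1 * 5^1*28723^1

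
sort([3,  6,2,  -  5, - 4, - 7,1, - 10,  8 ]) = [-10, -7,-5, - 4, 1,2,3, 6,  8] 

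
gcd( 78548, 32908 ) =4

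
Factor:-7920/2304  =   - 55/16   =  - 2^(  -  4)*5^1*11^1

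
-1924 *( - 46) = 88504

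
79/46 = 79/46  =  1.72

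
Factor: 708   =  2^2 * 3^1*59^1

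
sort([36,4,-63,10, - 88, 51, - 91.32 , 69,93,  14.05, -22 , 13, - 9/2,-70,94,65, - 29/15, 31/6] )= [ - 91.32, - 88, - 70, - 63, - 22, - 9/2 , - 29/15,  4, 31/6,10,13,14.05,36, 51, 65, 69, 93 , 94]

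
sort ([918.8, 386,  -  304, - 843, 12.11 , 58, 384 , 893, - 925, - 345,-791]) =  [-925,  -  843,  -  791, - 345,  -  304, 12.11, 58,384, 386,893,918.8 ]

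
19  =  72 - 53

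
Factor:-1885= - 5^1*13^1*29^1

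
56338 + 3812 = 60150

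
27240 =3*9080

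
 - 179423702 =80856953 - 260280655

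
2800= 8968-6168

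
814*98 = 79772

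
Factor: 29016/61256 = 3^2*19^( - 1 ) =9/19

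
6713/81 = 82 + 71/81 = 82.88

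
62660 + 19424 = 82084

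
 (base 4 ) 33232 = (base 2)1111101110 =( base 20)2A6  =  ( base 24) 1hm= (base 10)1006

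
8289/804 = 10 + 83/268= 10.31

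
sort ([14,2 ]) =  [2, 14] 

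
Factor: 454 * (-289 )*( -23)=3017738 = 2^1  *  17^2*23^1*227^1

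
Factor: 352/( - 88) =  -2^2 = - 4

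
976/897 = 976/897 = 1.09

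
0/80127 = 0=0.00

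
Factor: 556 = 2^2*139^1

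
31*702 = 21762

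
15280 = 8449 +6831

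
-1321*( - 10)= 13210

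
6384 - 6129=255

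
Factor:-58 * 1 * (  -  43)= 2494 = 2^1*29^1*43^1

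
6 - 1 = 5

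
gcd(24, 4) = 4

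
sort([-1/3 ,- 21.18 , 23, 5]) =[ - 21.18,-1/3, 5, 23]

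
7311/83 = 88 + 7/83 = 88.08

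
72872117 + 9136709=82008826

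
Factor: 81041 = 81041^1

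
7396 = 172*43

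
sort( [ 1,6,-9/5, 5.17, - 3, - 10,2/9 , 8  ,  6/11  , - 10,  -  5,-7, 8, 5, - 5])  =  [  -  10, - 10,-7,  -  5, - 5,-3 , - 9/5,  2/9,6/11,1,5 , 5.17,6,8, 8 ] 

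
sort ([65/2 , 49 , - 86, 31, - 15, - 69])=[-86 , - 69 , - 15,31,65/2,49 ] 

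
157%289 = 157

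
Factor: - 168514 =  - 2^1*109^1*773^1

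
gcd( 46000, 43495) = 5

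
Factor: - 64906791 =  - 3^1*227^1 * 95311^1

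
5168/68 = 76 =76.00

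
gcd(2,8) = 2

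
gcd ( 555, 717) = 3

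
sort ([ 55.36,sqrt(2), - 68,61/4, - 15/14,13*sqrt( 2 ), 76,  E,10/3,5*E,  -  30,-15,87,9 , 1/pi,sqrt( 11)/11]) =[ - 68, - 30,  -  15, - 15/14, sqrt( 11)/11,1/pi,sqrt ( 2 ),E,10/3, 9,5*E, 61/4,13*sqrt( 2),55.36,76,87] 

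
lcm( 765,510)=1530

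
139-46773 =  -46634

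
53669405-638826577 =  - 585157172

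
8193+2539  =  10732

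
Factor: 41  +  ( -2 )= 3^1*13^1 = 39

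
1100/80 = 13 + 3/4  =  13.75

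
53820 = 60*897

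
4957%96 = 61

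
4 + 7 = 11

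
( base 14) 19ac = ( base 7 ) 16405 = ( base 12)2844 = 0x1234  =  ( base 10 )4660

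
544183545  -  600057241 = -55873696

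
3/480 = 1/160 =0.01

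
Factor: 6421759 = 6421759^1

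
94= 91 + 3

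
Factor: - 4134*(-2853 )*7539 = 88917242778= 2^1*3^4*7^1 * 13^1*53^1*317^1*359^1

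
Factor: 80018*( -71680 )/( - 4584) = 716961280/573  =  2^9*3^( - 1 )*5^1*7^1*191^( -1 )*40009^1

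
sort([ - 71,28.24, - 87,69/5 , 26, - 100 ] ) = [ - 100 , - 87, - 71,69/5 , 26,28.24]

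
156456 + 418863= 575319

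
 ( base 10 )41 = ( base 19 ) 23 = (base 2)101001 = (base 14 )2D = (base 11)38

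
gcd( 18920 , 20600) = 40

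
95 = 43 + 52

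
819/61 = 13 + 26/61 = 13.43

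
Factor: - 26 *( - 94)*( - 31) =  - 75764 = -2^2*13^1*31^1*47^1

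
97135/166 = 585+25/166 = 585.15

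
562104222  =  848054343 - 285950121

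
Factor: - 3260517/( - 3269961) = 3^( - 1)*13^2 * 59^1 * 109^1*363329^( - 1) = 1086839/1089987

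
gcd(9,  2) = 1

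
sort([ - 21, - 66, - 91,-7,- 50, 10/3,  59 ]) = [ - 91, - 66, - 50, - 21, - 7 , 10/3, 59 ] 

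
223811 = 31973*7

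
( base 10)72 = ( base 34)24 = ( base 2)1001000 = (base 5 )242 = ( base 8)110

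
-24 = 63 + - 87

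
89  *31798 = 2830022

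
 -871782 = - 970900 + 99118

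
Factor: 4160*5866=24402560  =  2^7* 5^1*7^1  *  13^1*419^1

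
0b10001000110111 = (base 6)104315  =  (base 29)ac1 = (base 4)2020313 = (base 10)8759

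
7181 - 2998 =4183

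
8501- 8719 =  - 218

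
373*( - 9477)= - 3534921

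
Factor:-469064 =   -  2^3*17^1*3449^1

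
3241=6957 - 3716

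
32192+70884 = 103076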